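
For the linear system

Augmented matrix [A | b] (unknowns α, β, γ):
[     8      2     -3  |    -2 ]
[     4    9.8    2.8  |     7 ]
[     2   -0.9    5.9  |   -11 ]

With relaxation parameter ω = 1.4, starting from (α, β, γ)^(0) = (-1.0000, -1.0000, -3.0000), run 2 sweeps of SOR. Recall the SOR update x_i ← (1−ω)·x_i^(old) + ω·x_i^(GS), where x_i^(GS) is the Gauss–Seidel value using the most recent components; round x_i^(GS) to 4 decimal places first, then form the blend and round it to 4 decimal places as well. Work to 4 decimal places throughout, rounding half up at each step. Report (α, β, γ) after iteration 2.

Iteration 1:
  α: GS value = (-2 - (2)·-1.0000 - (-3)·-3.0000) / (8) = -1.1250;  α ← (1−ω)·-1.0000 + ω·-1.1250 = -1.1750
  β: GS value = (7 - (4)·-1.1750 - (2.8)·-3.0000) / (9.8) = 2.0510;  β ← (1−ω)·-1.0000 + ω·2.0510 = 3.2714
  γ: GS value = (-11 - (2)·-1.1750 - (-0.9)·3.2714) / (5.9) = -0.9671;  γ ← (1−ω)·-3.0000 + ω·-0.9671 = -0.1539
Iteration 2:
  α: GS value = (-2 - (2)·3.2714 - (-3)·-0.1539) / (8) = -1.1256;  α ← (1−ω)·-1.1750 + ω·-1.1256 = -1.1058
  β: GS value = (7 - (4)·-1.1058 - (2.8)·-0.1539) / (9.8) = 1.2096;  β ← (1−ω)·3.2714 + ω·1.2096 = 0.3849
  γ: GS value = (-11 - (2)·-1.1058 - (-0.9)·0.3849) / (5.9) = -1.4308;  γ ← (1−ω)·-0.1539 + ω·-1.4308 = -1.9416

(-1.1058, 0.3849, -1.9416)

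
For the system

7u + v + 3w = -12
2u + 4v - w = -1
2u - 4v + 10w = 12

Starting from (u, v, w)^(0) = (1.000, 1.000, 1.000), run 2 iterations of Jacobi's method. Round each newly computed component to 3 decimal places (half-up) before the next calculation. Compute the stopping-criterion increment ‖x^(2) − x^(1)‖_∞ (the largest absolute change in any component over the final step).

1.743

Iteration 1:
  u = (-12 - (1)·1.000 - (3)·1.000) / (7) = -2.286
  v = (-1 - (2)·1.000 - (-1)·1.000) / (4) = -0.500
  w = (12 - (2)·1.000 - (-4)·1.000) / (10) = 1.400
Iteration 2:
  u = (-12 - (1)·-0.500 - (3)·1.400) / (7) = -2.243
  v = (-1 - (2)·-2.286 - (-1)·1.400) / (4) = 1.243
  w = (12 - (2)·-2.286 - (-4)·-0.500) / (10) = 1.457
Change: (0.043, 1.743, 0.057) → max |·| = 1.743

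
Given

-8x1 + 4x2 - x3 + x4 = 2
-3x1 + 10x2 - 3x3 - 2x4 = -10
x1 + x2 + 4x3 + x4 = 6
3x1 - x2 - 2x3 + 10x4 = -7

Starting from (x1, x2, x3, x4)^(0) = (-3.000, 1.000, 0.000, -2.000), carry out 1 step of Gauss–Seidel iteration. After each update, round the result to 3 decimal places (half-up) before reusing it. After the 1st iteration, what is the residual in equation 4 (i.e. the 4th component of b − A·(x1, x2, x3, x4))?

0.000

Iteration 1:
  x1 = (2 - (4)·1.000 - (-1)·0.000 - (1)·-2.000) / (-8) = 0.000
  x2 = (-10 - (-3)·0.000 - (-3)·0.000 - (-2)·-2.000) / (10) = -1.400
  x3 = (6 - (1)·0.000 - (1)·-1.400 - (1)·-2.000) / (4) = 2.350
  x4 = (-7 - (3)·0.000 - (-1)·-1.400 - (-2)·2.350) / (10) = -0.370
Residual b − A·x = (10.320, 10.310, -1.630, 0.000)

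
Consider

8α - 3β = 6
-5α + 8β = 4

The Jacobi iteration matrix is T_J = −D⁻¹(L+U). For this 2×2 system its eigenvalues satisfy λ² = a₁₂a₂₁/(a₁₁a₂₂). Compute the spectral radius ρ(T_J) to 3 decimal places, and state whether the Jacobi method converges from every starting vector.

a₁₂a₂₁/(a₁₁a₂₂) = (-3)·(-5) / ((8)·(8)) = 0.234375
ρ = √|0.234375| = √0.234375 = 0.484
ρ < 1, so Jacobi converges

0.484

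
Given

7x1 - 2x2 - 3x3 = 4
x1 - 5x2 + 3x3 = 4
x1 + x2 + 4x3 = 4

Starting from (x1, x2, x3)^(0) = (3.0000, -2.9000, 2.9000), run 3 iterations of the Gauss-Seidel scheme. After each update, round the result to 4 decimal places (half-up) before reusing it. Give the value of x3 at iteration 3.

Iteration 1:
  x1 = (4 - (-2)·-2.9000 - (-3)·2.9000) / (7) = 0.9857
  x2 = (4 - (1)·0.9857 - (3)·2.9000) / (-5) = 1.1371
  x3 = (4 - (1)·0.9857 - (1)·1.1371) / (4) = 0.4693
Iteration 2:
  x1 = (4 - (-2)·1.1371 - (-3)·0.4693) / (7) = 1.0974
  x2 = (4 - (1)·1.0974 - (3)·0.4693) / (-5) = -0.2989
  x3 = (4 - (1)·1.0974 - (1)·-0.2989) / (4) = 0.8004
Iteration 3:
  x1 = (4 - (-2)·-0.2989 - (-3)·0.8004) / (7) = 0.8291
  x2 = (4 - (1)·0.8291 - (3)·0.8004) / (-5) = -0.1539
  x3 = (4 - (1)·0.8291 - (1)·-0.1539) / (4) = 0.8312

0.8312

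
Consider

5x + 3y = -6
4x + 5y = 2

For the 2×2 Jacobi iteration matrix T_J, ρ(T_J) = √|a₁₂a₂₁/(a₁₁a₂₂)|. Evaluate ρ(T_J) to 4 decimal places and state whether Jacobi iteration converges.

a₁₂a₂₁/(a₁₁a₂₂) = (3)·(4) / ((5)·(5)) = 0.480000
ρ = √|0.480000| = √0.480000 = 0.6928
ρ < 1, so Jacobi converges

0.6928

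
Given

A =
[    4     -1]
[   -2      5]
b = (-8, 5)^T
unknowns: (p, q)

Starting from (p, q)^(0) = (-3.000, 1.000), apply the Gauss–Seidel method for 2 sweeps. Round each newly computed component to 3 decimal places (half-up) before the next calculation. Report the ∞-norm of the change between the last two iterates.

0.175

Iteration 1:
  p = (-8 - (-1)·1.000) / (4) = -1.750
  q = (5 - (-2)·-1.750) / (5) = 0.300
Iteration 2:
  p = (-8 - (-1)·0.300) / (4) = -1.925
  q = (5 - (-2)·-1.925) / (5) = 0.230
Change: (-0.175, -0.070) → max |·| = 0.175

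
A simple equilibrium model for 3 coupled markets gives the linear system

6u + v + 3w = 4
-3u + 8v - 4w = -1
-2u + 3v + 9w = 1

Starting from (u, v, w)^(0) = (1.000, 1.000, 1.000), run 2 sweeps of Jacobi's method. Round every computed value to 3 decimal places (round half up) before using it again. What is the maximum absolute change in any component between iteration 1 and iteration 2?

Iteration 1:
  u = (4 - (1)·1.000 - (3)·1.000) / (6) = 0.000
  v = (-1 - (-3)·1.000 - (-4)·1.000) / (8) = 0.750
  w = (1 - (-2)·1.000 - (3)·1.000) / (9) = 0.000
Iteration 2:
  u = (4 - (1)·0.750 - (3)·0.000) / (6) = 0.542
  v = (-1 - (-3)·0.000 - (-4)·0.000) / (8) = -0.125
  w = (1 - (-2)·0.000 - (3)·0.750) / (9) = -0.139
Change: (0.542, -0.875, -0.139) → max |·| = 0.875

0.875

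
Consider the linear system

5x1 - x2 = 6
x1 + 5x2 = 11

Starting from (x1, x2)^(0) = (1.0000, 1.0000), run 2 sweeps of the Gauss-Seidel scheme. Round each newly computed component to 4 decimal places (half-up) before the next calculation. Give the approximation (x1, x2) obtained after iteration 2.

(1.5840, 1.8832)

Iteration 1:
  x1 = (6 - (-1)·1.0000) / (5) = 1.4000
  x2 = (11 - (1)·1.4000) / (5) = 1.9200
Iteration 2:
  x1 = (6 - (-1)·1.9200) / (5) = 1.5840
  x2 = (11 - (1)·1.5840) / (5) = 1.8832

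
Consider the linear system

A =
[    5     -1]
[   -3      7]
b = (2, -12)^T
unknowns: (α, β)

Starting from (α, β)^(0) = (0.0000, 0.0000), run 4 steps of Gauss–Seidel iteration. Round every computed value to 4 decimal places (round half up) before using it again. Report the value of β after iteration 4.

Iteration 1:
  α = (2 - (-1)·0.0000) / (5) = 0.4000
  β = (-12 - (-3)·0.4000) / (7) = -1.5429
Iteration 2:
  α = (2 - (-1)·-1.5429) / (5) = 0.0914
  β = (-12 - (-3)·0.0914) / (7) = -1.6751
Iteration 3:
  α = (2 - (-1)·-1.6751) / (5) = 0.0650
  β = (-12 - (-3)·0.0650) / (7) = -1.6864
Iteration 4:
  α = (2 - (-1)·-1.6864) / (5) = 0.0627
  β = (-12 - (-3)·0.0627) / (7) = -1.6874

-1.6874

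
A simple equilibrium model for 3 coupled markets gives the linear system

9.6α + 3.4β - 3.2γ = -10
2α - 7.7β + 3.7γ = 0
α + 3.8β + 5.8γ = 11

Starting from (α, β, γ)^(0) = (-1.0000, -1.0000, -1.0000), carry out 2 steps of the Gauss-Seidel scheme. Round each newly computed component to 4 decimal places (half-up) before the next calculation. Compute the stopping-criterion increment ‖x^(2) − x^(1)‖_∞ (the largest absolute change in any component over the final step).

1.9961

Iteration 1:
  α = (-10 - (3.4)·-1.0000 - (-3.2)·-1.0000) / (9.6) = -1.0208
  β = (0 - (2)·-1.0208 - (3.7)·-1.0000) / (-7.7) = -0.7457
  γ = (11 - (1)·-1.0208 - (3.8)·-0.7457) / (5.8) = 2.5611
Iteration 2:
  α = (-10 - (3.4)·-0.7457 - (-3.2)·2.5611) / (9.6) = 0.0761
  β = (0 - (2)·0.0761 - (3.7)·2.5611) / (-7.7) = 1.2504
  γ = (11 - (1)·0.0761 - (3.8)·1.2504) / (5.8) = 1.0642
Change: (1.0969, 1.9961, -1.4969) → max |·| = 1.9961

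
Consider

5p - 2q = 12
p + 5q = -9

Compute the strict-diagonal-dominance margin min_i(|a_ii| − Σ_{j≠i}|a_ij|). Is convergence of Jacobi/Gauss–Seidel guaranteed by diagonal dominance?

3

row 1: |5| − (2) = 3
row 2: |5| − (1) = 4
minimum over rows = 3 → strictly diagonally dominant (convergence guaranteed)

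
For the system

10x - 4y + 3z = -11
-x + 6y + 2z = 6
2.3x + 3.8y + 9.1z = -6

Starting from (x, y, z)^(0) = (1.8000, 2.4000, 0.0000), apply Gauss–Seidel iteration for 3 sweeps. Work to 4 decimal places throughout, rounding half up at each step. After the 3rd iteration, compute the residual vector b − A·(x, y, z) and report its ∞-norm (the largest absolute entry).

0.3310

Iteration 1:
  x = (-11 - (-4)·2.4000 - (3)·0.0000) / (10) = -0.1400
  y = (6 - (-1)·-0.1400 - (2)·0.0000) / (6) = 0.9767
  z = (-6 - (2.3)·-0.1400 - (3.8)·0.9767) / (9.1) = -1.0318
Iteration 2:
  x = (-11 - (-4)·0.9767 - (3)·-1.0318) / (10) = -0.3998
  y = (6 - (-1)·-0.3998 - (2)·-1.0318) / (6) = 1.2773
  z = (-6 - (2.3)·-0.3998 - (3.8)·1.2773) / (9.1) = -1.0917
Iteration 3:
  x = (-11 - (-4)·1.2773 - (3)·-1.0917) / (10) = -0.2616
  y = (6 - (-1)·-0.2616 - (2)·-1.0917) / (6) = 1.3203
  z = (-6 - (2.3)·-0.2616 - (3.8)·1.3203) / (9.1) = -1.1446
Residual b − A·x = (0.3310, 0.1058, 0.0004); ∞-norm = 0.3310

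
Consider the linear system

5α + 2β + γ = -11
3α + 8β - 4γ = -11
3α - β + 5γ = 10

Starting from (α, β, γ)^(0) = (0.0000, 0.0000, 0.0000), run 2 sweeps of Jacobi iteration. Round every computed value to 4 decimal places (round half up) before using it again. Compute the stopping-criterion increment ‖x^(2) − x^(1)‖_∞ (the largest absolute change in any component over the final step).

Iteration 1:
  α = (-11 - (2)·0.0000 - (1)·0.0000) / (5) = -2.2000
  β = (-11 - (3)·0.0000 - (-4)·0.0000) / (8) = -1.3750
  γ = (10 - (3)·0.0000 - (-1)·0.0000) / (5) = 2.0000
Iteration 2:
  α = (-11 - (2)·-1.3750 - (1)·2.0000) / (5) = -2.0500
  β = (-11 - (3)·-2.2000 - (-4)·2.0000) / (8) = 0.4500
  γ = (10 - (3)·-2.2000 - (-1)·-1.3750) / (5) = 3.0450
Change: (0.1500, 1.8250, 1.0450) → max |·| = 1.8250

1.8250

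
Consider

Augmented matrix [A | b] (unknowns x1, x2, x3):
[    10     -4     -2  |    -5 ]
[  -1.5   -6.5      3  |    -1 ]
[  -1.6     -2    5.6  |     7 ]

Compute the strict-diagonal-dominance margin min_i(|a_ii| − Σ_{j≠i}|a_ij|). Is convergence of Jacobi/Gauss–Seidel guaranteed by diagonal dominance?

2

row 1: |10| − (4+2) = 4
row 2: |-6.5| − (1.5+3) = 2
row 3: |5.6| − (1.6+2) = 2
minimum over rows = 2 → strictly diagonally dominant (convergence guaranteed)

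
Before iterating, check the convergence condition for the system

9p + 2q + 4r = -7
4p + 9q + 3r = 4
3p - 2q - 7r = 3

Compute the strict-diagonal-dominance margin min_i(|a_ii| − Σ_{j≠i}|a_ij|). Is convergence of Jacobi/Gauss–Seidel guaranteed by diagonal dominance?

2

row 1: |9| − (2+4) = 3
row 2: |9| − (4+3) = 2
row 3: |-7| − (3+2) = 2
minimum over rows = 2 → strictly diagonally dominant (convergence guaranteed)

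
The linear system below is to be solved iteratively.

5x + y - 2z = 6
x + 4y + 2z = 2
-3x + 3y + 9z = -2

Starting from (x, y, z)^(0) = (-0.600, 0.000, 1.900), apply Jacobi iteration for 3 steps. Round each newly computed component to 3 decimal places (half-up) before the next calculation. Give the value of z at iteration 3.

0.068

Iteration 1:
  x = (6 - (1)·0.000 - (-2)·1.900) / (5) = 1.960
  y = (2 - (1)·-0.600 - (2)·1.900) / (4) = -0.300
  z = (-2 - (-3)·-0.600 - (3)·0.000) / (9) = -0.422
Iteration 2:
  x = (6 - (1)·-0.300 - (-2)·-0.422) / (5) = 1.091
  y = (2 - (1)·1.960 - (2)·-0.422) / (4) = 0.221
  z = (-2 - (-3)·1.960 - (3)·-0.300) / (9) = 0.531
Iteration 3:
  x = (6 - (1)·0.221 - (-2)·0.531) / (5) = 1.368
  y = (2 - (1)·1.091 - (2)·0.531) / (4) = -0.038
  z = (-2 - (-3)·1.091 - (3)·0.221) / (9) = 0.068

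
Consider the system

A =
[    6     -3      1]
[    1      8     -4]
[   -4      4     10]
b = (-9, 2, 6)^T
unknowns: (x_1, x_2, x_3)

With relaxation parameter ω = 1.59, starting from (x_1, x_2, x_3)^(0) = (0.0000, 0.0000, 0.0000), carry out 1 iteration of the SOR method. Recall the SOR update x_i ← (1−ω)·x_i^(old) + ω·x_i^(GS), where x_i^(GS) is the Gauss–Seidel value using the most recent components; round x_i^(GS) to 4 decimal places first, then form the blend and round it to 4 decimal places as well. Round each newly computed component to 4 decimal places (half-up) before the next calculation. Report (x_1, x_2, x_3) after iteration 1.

Iteration 1:
  x_1: GS value = (-9 - (-3)·0.0000 - (1)·0.0000) / (6) = -1.5000;  x_1 ← (1−ω)·0.0000 + ω·-1.5000 = -2.3850
  x_2: GS value = (2 - (1)·-2.3850 - (-4)·0.0000) / (8) = 0.5481;  x_2 ← (1−ω)·0.0000 + ω·0.5481 = 0.8715
  x_3: GS value = (6 - (-4)·-2.3850 - (4)·0.8715) / (10) = -0.7026;  x_3 ← (1−ω)·0.0000 + ω·-0.7026 = -1.1171

(-2.3850, 0.8715, -1.1171)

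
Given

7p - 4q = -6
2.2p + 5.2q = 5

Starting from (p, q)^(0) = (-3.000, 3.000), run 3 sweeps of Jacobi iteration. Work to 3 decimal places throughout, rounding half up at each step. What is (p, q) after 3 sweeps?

(-0.515, 0.785)

Iteration 1:
  p = (-6 - (-4)·3.000) / (7) = 0.857
  q = (5 - (2.2)·-3.000) / (5.2) = 2.231
Iteration 2:
  p = (-6 - (-4)·2.231) / (7) = 0.418
  q = (5 - (2.2)·0.857) / (5.2) = 0.599
Iteration 3:
  p = (-6 - (-4)·0.599) / (7) = -0.515
  q = (5 - (2.2)·0.418) / (5.2) = 0.785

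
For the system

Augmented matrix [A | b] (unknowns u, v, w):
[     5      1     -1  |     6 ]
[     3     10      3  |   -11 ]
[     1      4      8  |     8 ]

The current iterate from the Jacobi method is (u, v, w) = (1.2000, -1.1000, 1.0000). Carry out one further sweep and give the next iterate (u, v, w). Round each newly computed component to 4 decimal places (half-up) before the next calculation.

One sweep:
  u = (6 - (1)·-1.1000 - (-1)·1.0000) / (5) = 1.6200
  v = (-11 - (3)·1.2000 - (3)·1.0000) / (10) = -1.7600
  w = (8 - (1)·1.2000 - (4)·-1.1000) / (8) = 1.4000

(1.6200, -1.7600, 1.4000)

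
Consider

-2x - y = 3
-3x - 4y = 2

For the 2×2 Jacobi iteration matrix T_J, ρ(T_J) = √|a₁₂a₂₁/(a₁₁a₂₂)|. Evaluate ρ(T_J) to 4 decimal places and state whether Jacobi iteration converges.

a₁₂a₂₁/(a₁₁a₂₂) = (-1)·(-3) / ((-2)·(-4)) = 0.375000
ρ = √|0.375000| = √0.375000 = 0.6124
ρ < 1, so Jacobi converges

0.6124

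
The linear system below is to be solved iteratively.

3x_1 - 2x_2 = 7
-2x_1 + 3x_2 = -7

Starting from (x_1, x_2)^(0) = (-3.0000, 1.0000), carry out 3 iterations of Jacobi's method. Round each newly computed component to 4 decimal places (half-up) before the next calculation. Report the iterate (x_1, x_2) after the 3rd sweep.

Iteration 1:
  x_1 = (7 - (-2)·1.0000) / (3) = 3.0000
  x_2 = (-7 - (-2)·-3.0000) / (3) = -4.3333
Iteration 2:
  x_1 = (7 - (-2)·-4.3333) / (3) = -0.5555
  x_2 = (-7 - (-2)·3.0000) / (3) = -0.3333
Iteration 3:
  x_1 = (7 - (-2)·-0.3333) / (3) = 2.1111
  x_2 = (-7 - (-2)·-0.5555) / (3) = -2.7037

(2.1111, -2.7037)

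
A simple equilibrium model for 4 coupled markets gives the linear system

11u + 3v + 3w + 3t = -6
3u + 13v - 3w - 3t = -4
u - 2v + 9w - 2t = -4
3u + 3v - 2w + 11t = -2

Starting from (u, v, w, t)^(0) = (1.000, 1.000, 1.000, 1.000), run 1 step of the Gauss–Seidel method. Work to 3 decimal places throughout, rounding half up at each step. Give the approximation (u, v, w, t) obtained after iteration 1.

(-1.364, 0.469, 0.034, 0.068)

Iteration 1:
  u = (-6 - (3)·1.000 - (3)·1.000 - (3)·1.000) / (11) = -1.364
  v = (-4 - (3)·-1.364 - (-3)·1.000 - (-3)·1.000) / (13) = 0.469
  w = (-4 - (1)·-1.364 - (-2)·0.469 - (-2)·1.000) / (9) = 0.034
  t = (-2 - (3)·-1.364 - (3)·0.469 - (-2)·0.034) / (11) = 0.068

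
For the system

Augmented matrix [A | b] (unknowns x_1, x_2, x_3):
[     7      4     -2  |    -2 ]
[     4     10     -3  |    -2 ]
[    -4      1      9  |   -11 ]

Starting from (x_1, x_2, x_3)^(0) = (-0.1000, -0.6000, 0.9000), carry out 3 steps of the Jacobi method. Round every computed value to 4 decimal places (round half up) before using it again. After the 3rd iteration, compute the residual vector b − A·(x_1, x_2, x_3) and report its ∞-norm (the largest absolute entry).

Iteration 1:
  x_1 = (-2 - (4)·-0.6000 - (-2)·0.9000) / (7) = 0.3143
  x_2 = (-2 - (4)·-0.1000 - (-3)·0.9000) / (10) = 0.1100
  x_3 = (-11 - (-4)·-0.1000 - (1)·-0.6000) / (9) = -1.2000
Iteration 2:
  x_1 = (-2 - (4)·0.1100 - (-2)·-1.2000) / (7) = -0.6914
  x_2 = (-2 - (4)·0.3143 - (-3)·-1.2000) / (10) = -0.6857
  x_3 = (-11 - (-4)·0.3143 - (1)·0.1100) / (9) = -1.0948
Iteration 3:
  x_1 = (-2 - (4)·-0.6857 - (-2)·-1.0948) / (7) = -0.2067
  x_2 = (-2 - (4)·-0.6914 - (-3)·-1.0948) / (10) = -0.2519
  x_3 = (-11 - (-4)·-0.6914 - (1)·-0.6857) / (9) = -1.4533
Residual b − A·x = (-2.4521, -3.0141, 1.5048); ∞-norm = 3.0141

3.0141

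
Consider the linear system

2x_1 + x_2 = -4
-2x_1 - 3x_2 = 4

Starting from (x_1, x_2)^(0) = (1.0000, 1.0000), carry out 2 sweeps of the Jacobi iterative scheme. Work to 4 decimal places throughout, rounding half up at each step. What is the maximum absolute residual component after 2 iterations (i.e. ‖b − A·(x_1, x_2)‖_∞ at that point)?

Iteration 1:
  x_1 = (-4 - (1)·1.0000) / (2) = -2.5000
  x_2 = (4 - (-2)·1.0000) / (-3) = -2.0000
Iteration 2:
  x_1 = (-4 - (1)·-2.0000) / (2) = -1.0000
  x_2 = (4 - (-2)·-2.5000) / (-3) = 0.3333
Residual b − A·x = (-2.3333, 2.9999); ∞-norm = 2.9999

2.9999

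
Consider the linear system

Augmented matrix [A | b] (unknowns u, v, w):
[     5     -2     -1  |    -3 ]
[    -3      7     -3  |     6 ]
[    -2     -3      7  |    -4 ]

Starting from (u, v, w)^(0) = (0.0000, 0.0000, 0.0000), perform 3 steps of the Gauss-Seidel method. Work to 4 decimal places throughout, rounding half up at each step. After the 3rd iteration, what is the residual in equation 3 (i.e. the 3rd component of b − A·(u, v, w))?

Iteration 1:
  u = (-3 - (-2)·0.0000 - (-1)·0.0000) / (5) = -0.6000
  v = (6 - (-3)·-0.6000 - (-3)·0.0000) / (7) = 0.6000
  w = (-4 - (-2)·-0.6000 - (-3)·0.6000) / (7) = -0.4857
Iteration 2:
  u = (-3 - (-2)·0.6000 - (-1)·-0.4857) / (5) = -0.4571
  v = (6 - (-3)·-0.4571 - (-3)·-0.4857) / (7) = 0.4531
  w = (-4 - (-2)·-0.4571 - (-3)·0.4531) / (7) = -0.5078
Iteration 3:
  u = (-3 - (-2)·0.4531 - (-1)·-0.5078) / (5) = -0.5203
  v = (6 - (-3)·-0.5203 - (-3)·-0.5078) / (7) = 0.4165
  w = (-4 - (-2)·-0.5203 - (-3)·0.4165) / (7) = -0.5416
Residual b − A·x = (-0.1071, -0.1012, 0.0001)

0.0001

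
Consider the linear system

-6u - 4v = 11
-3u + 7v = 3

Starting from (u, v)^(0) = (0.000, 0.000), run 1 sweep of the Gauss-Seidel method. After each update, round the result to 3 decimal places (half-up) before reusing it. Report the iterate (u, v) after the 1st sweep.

Iteration 1:
  u = (11 - (-4)·0.000) / (-6) = -1.833
  v = (3 - (-3)·-1.833) / (7) = -0.357

(-1.833, -0.357)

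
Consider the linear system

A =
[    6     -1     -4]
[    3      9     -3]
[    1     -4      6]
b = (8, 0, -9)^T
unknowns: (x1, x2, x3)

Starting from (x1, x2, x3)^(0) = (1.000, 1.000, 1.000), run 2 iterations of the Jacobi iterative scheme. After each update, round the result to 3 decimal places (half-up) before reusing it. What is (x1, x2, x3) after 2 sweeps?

Iteration 1:
  x1 = (8 - (-1)·1.000 - (-4)·1.000) / (6) = 2.167
  x2 = (0 - (3)·1.000 - (-3)·1.000) / (9) = 0.000
  x3 = (-9 - (1)·1.000 - (-4)·1.000) / (6) = -1.000
Iteration 2:
  x1 = (8 - (-1)·0.000 - (-4)·-1.000) / (6) = 0.667
  x2 = (0 - (3)·2.167 - (-3)·-1.000) / (9) = -1.056
  x3 = (-9 - (1)·2.167 - (-4)·0.000) / (6) = -1.861

(0.667, -1.056, -1.861)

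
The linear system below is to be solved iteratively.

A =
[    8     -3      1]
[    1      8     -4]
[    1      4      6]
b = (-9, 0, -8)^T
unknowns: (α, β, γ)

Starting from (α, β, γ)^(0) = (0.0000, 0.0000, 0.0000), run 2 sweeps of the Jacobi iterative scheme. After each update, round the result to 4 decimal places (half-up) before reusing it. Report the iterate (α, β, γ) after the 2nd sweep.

(-0.9583, -0.5260, -1.1458)

Iteration 1:
  α = (-9 - (-3)·0.0000 - (1)·0.0000) / (8) = -1.1250
  β = (0 - (1)·0.0000 - (-4)·0.0000) / (8) = 0.0000
  γ = (-8 - (1)·0.0000 - (4)·0.0000) / (6) = -1.3333
Iteration 2:
  α = (-9 - (-3)·0.0000 - (1)·-1.3333) / (8) = -0.9583
  β = (0 - (1)·-1.1250 - (-4)·-1.3333) / (8) = -0.5260
  γ = (-8 - (1)·-1.1250 - (4)·0.0000) / (6) = -1.1458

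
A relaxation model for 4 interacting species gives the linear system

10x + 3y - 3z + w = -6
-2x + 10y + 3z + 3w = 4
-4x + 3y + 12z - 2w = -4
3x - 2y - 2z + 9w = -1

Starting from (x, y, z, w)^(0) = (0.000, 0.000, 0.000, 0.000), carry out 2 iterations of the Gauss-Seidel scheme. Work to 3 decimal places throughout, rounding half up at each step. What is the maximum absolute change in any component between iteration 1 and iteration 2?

0.267

Iteration 1:
  x = (-6 - (3)·0.000 - (-3)·0.000 - (1)·0.000) / (10) = -0.600
  y = (4 - (-2)·-0.600 - (3)·0.000 - (3)·0.000) / (10) = 0.280
  z = (-4 - (-4)·-0.600 - (3)·0.280 - (-2)·0.000) / (12) = -0.603
  w = (-1 - (3)·-0.600 - (-2)·0.280 - (-2)·-0.603) / (9) = 0.017
Iteration 2:
  x = (-6 - (3)·0.280 - (-3)·-0.603 - (1)·0.017) / (10) = -0.867
  y = (4 - (-2)·-0.867 - (3)·-0.603 - (3)·0.017) / (10) = 0.402
  z = (-4 - (-4)·-0.867 - (3)·0.402 - (-2)·0.017) / (12) = -0.720
  w = (-1 - (3)·-0.867 - (-2)·0.402 - (-2)·-0.720) / (9) = 0.107
Change: (-0.267, 0.122, -0.117, 0.090) → max |·| = 0.267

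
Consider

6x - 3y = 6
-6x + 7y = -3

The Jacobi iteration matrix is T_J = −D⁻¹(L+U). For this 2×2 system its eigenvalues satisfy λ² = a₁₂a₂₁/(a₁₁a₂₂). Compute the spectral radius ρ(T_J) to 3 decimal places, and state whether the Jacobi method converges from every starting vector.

0.655

a₁₂a₂₁/(a₁₁a₂₂) = (-3)·(-6) / ((6)·(7)) = 0.428571
ρ = √|0.428571| = √0.428571 = 0.655
ρ < 1, so Jacobi converges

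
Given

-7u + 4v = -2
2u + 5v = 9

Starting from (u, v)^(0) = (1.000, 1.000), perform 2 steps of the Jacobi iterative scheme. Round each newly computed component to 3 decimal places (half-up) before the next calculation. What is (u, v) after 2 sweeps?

(1.086, 1.457)

Iteration 1:
  u = (-2 - (4)·1.000) / (-7) = 0.857
  v = (9 - (2)·1.000) / (5) = 1.400
Iteration 2:
  u = (-2 - (4)·1.400) / (-7) = 1.086
  v = (9 - (2)·0.857) / (5) = 1.457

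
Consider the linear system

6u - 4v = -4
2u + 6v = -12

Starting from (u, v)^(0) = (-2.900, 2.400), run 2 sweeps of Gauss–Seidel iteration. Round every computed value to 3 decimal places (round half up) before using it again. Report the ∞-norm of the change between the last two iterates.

Iteration 1:
  u = (-4 - (-4)·2.400) / (6) = 0.933
  v = (-12 - (2)·0.933) / (6) = -2.311
Iteration 2:
  u = (-4 - (-4)·-2.311) / (6) = -2.207
  v = (-12 - (2)·-2.207) / (6) = -1.264
Change: (-3.140, 1.047) → max |·| = 3.140

3.140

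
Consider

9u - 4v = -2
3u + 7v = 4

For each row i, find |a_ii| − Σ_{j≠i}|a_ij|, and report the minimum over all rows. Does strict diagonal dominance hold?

4

row 1: |9| − (4) = 5
row 2: |7| − (3) = 4
minimum over rows = 4 → strictly diagonally dominant (convergence guaranteed)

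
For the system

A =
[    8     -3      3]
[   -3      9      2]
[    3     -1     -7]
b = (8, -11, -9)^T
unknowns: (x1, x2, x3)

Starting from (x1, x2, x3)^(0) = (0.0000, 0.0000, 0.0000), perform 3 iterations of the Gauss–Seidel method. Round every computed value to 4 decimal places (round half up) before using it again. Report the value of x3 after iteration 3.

Iteration 1:
  x1 = (8 - (-3)·0.0000 - (3)·0.0000) / (8) = 1.0000
  x2 = (-11 - (-3)·1.0000 - (2)·0.0000) / (9) = -0.8889
  x3 = (-9 - (3)·1.0000 - (-1)·-0.8889) / (-7) = 1.8413
Iteration 2:
  x1 = (8 - (-3)·-0.8889 - (3)·1.8413) / (8) = -0.0238
  x2 = (-11 - (-3)·-0.0238 - (2)·1.8413) / (9) = -1.6393
  x3 = (-9 - (3)·-0.0238 - (-1)·-1.6393) / (-7) = 1.5097
Iteration 3:
  x1 = (8 - (-3)·-1.6393 - (3)·1.5097) / (8) = -0.1809
  x2 = (-11 - (-3)·-0.1809 - (2)·1.5097) / (9) = -1.6180
  x3 = (-9 - (3)·-0.1809 - (-1)·-1.6180) / (-7) = 1.4393

1.4393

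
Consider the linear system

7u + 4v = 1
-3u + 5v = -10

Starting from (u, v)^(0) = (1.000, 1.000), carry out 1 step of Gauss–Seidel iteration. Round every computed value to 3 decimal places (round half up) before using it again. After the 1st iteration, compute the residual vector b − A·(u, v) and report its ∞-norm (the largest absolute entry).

Iteration 1:
  u = (1 - (4)·1.000) / (7) = -0.429
  v = (-10 - (-3)·-0.429) / (5) = -2.257
Residual b − A·x = (13.031, -0.002); ∞-norm = 13.031

13.031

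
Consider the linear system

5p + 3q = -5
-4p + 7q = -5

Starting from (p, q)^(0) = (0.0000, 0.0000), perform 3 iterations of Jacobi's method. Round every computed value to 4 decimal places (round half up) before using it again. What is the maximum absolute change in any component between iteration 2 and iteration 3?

Iteration 1:
  p = (-5 - (3)·0.0000) / (5) = -1.0000
  q = (-5 - (-4)·0.0000) / (7) = -0.7143
Iteration 2:
  p = (-5 - (3)·-0.7143) / (5) = -0.5714
  q = (-5 - (-4)·-1.0000) / (7) = -1.2857
Iteration 3:
  p = (-5 - (3)·-1.2857) / (5) = -0.2286
  q = (-5 - (-4)·-0.5714) / (7) = -1.0408
Change: (0.3428, 0.2449) → max |·| = 0.3428

0.3428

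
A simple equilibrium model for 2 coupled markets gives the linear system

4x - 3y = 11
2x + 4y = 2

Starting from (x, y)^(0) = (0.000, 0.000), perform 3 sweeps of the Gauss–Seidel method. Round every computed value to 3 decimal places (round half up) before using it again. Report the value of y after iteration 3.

Iteration 1:
  x = (11 - (-3)·0.000) / (4) = 2.750
  y = (2 - (2)·2.750) / (4) = -0.875
Iteration 2:
  x = (11 - (-3)·-0.875) / (4) = 2.094
  y = (2 - (2)·2.094) / (4) = -0.547
Iteration 3:
  x = (11 - (-3)·-0.547) / (4) = 2.340
  y = (2 - (2)·2.340) / (4) = -0.670

-0.670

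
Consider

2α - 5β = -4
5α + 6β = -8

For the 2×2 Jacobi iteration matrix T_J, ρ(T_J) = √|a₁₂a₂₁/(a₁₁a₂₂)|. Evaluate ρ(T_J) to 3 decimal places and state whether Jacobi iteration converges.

1.443

a₁₂a₂₁/(a₁₁a₂₂) = (-5)·(5) / ((2)·(6)) = -2.083333
ρ = √|-2.083333| = √2.083333 = 1.443
ρ > 1, so Jacobi diverges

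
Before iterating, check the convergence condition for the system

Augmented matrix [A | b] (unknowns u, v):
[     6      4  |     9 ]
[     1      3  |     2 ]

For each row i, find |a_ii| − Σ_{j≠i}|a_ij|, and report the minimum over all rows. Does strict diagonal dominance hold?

row 1: |6| − (4) = 2
row 2: |3| − (1) = 2
minimum over rows = 2 → strictly diagonally dominant (convergence guaranteed)

2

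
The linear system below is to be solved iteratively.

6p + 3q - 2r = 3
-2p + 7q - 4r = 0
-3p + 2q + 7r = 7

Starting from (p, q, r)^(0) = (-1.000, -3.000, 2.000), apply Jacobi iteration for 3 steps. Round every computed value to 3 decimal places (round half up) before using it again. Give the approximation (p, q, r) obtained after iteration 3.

(0.343, 1.241, 0.784)

Iteration 1:
  p = (3 - (3)·-3.000 - (-2)·2.000) / (6) = 2.667
  q = (0 - (-2)·-1.000 - (-4)·2.000) / (7) = 0.857
  r = (7 - (-3)·-1.000 - (2)·-3.000) / (7) = 1.429
Iteration 2:
  p = (3 - (3)·0.857 - (-2)·1.429) / (6) = 0.548
  q = (0 - (-2)·2.667 - (-4)·1.429) / (7) = 1.579
  r = (7 - (-3)·2.667 - (2)·0.857) / (7) = 1.898
Iteration 3:
  p = (3 - (3)·1.579 - (-2)·1.898) / (6) = 0.343
  q = (0 - (-2)·0.548 - (-4)·1.898) / (7) = 1.241
  r = (7 - (-3)·0.548 - (2)·1.579) / (7) = 0.784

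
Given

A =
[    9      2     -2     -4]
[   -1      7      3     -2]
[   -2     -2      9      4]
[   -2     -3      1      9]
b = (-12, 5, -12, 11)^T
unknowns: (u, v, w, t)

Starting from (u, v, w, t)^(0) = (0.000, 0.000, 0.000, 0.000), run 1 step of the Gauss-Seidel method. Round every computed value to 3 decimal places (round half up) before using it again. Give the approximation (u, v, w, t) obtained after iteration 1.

Iteration 1:
  u = (-12 - (2)·0.000 - (-2)·0.000 - (-4)·0.000) / (9) = -1.333
  v = (5 - (-1)·-1.333 - (3)·0.000 - (-2)·0.000) / (7) = 0.524
  w = (-12 - (-2)·-1.333 - (-2)·0.524 - (4)·0.000) / (9) = -1.513
  t = (11 - (-2)·-1.333 - (-3)·0.524 - (1)·-1.513) / (9) = 1.269

(-1.333, 0.524, -1.513, 1.269)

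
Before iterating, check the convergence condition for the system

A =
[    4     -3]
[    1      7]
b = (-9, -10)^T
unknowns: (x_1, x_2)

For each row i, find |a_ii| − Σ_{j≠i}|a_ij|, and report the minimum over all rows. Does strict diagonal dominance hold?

1

row 1: |4| − (3) = 1
row 2: |7| − (1) = 6
minimum over rows = 1 → strictly diagonally dominant (convergence guaranteed)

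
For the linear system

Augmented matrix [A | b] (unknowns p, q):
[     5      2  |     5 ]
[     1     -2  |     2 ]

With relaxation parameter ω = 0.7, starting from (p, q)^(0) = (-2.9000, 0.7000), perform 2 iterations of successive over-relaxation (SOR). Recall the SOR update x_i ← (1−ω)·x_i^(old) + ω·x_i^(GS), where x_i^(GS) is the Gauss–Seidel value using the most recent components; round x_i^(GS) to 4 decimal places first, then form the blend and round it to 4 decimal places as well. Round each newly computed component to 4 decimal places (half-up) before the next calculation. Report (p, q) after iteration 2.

(0.7632, -0.6183)

Iteration 1:
  p: GS value = (5 - (2)·0.7000) / (5) = 0.7200;  p ← (1−ω)·-2.9000 + ω·0.7200 = -0.3660
  q: GS value = (2 - (1)·-0.3660) / (-2) = -1.1830;  q ← (1−ω)·0.7000 + ω·-1.1830 = -0.6181
Iteration 2:
  p: GS value = (5 - (2)·-0.6181) / (5) = 1.2472;  p ← (1−ω)·-0.3660 + ω·1.2472 = 0.7632
  q: GS value = (2 - (1)·0.7632) / (-2) = -0.6184;  q ← (1−ω)·-0.6181 + ω·-0.6184 = -0.6183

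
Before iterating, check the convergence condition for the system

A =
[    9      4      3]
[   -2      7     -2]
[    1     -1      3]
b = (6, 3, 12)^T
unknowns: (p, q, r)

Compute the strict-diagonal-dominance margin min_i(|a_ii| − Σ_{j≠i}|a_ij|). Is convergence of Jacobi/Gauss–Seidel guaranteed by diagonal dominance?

row 1: |9| − (4+3) = 2
row 2: |7| − (2+2) = 3
row 3: |3| − (1+1) = 1
minimum over rows = 1 → strictly diagonally dominant (convergence guaranteed)

1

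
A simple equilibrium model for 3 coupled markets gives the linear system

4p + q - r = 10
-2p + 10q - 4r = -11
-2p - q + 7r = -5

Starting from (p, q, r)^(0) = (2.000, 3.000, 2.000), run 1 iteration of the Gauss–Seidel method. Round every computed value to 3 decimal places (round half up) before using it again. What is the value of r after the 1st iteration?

-0.050

Iteration 1:
  p = (10 - (1)·3.000 - (-1)·2.000) / (4) = 2.250
  q = (-11 - (-2)·2.250 - (-4)·2.000) / (10) = 0.150
  r = (-5 - (-2)·2.250 - (-1)·0.150) / (7) = -0.050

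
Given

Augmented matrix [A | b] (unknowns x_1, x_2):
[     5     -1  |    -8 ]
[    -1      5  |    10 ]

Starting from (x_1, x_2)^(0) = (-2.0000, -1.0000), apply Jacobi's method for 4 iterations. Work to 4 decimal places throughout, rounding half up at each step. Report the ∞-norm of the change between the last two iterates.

Iteration 1:
  x_1 = (-8 - (-1)·-1.0000) / (5) = -1.8000
  x_2 = (10 - (-1)·-2.0000) / (5) = 1.6000
Iteration 2:
  x_1 = (-8 - (-1)·1.6000) / (5) = -1.2800
  x_2 = (10 - (-1)·-1.8000) / (5) = 1.6400
Iteration 3:
  x_1 = (-8 - (-1)·1.6400) / (5) = -1.2720
  x_2 = (10 - (-1)·-1.2800) / (5) = 1.7440
Iteration 4:
  x_1 = (-8 - (-1)·1.7440) / (5) = -1.2512
  x_2 = (10 - (-1)·-1.2720) / (5) = 1.7456
Change: (0.0208, 0.0016) → max |·| = 0.0208

0.0208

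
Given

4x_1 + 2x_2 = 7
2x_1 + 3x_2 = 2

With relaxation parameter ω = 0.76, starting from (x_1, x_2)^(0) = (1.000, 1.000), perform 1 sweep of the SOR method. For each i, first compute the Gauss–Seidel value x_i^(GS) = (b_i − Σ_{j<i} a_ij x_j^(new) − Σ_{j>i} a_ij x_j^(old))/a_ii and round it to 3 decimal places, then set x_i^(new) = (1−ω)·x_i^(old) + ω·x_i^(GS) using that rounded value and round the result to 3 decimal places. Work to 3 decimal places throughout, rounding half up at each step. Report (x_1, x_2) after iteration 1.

Iteration 1:
  x_1: GS value = (7 - (2)·1.000) / (4) = 1.250;  x_1 ← (1−ω)·1.000 + ω·1.250 = 1.190
  x_2: GS value = (2 - (2)·1.190) / (3) = -0.127;  x_2 ← (1−ω)·1.000 + ω·-0.127 = 0.143

(1.190, 0.143)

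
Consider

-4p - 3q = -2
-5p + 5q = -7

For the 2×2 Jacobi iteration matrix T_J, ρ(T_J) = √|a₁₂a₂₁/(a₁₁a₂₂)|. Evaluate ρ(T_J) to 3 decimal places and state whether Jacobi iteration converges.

a₁₂a₂₁/(a₁₁a₂₂) = (-3)·(-5) / ((-4)·(5)) = -0.750000
ρ = √|-0.750000| = √0.750000 = 0.866
ρ < 1, so Jacobi converges

0.866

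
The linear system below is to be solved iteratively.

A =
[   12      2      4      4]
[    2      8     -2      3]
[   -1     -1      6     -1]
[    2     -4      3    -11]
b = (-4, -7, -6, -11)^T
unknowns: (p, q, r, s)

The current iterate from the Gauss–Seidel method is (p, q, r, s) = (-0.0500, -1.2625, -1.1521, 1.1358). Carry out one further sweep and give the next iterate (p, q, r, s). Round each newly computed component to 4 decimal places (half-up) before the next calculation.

One sweep:
  p = (-4 - (2)·-1.2625 - (4)·-1.1521 - (4)·1.1358) / (12) = -0.1175
  q = (-7 - (2)·-0.1175 - (-2)·-1.1521 - (3)·1.1358) / (8) = -1.5596
  r = (-6 - (-1)·-0.1175 - (-1)·-1.5596 - (-1)·1.1358) / (6) = -1.0902
  s = (-11 - (2)·-0.1175 - (-4)·-1.5596 - (3)·-1.0902) / (-11) = 1.2484

(-0.1175, -1.5596, -1.0902, 1.2484)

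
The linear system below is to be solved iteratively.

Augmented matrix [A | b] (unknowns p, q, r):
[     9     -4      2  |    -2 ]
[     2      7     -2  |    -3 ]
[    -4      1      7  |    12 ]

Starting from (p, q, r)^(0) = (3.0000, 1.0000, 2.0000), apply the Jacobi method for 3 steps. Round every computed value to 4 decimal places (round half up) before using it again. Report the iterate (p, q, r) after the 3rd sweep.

(-0.3427, 0.4169, 0.9067)

Iteration 1:
  p = (-2 - (-4)·1.0000 - (2)·2.0000) / (9) = -0.2222
  q = (-3 - (2)·3.0000 - (-2)·2.0000) / (7) = -0.7143
  r = (12 - (-4)·3.0000 - (1)·1.0000) / (7) = 3.2857
Iteration 2:
  p = (-2 - (-4)·-0.7143 - (2)·3.2857) / (9) = -1.2698
  q = (-3 - (2)·-0.2222 - (-2)·3.2857) / (7) = 0.5737
  r = (12 - (-4)·-0.2222 - (1)·-0.7143) / (7) = 1.6894
Iteration 3:
  p = (-2 - (-4)·0.5737 - (2)·1.6894) / (9) = -0.3427
  q = (-3 - (2)·-1.2698 - (-2)·1.6894) / (7) = 0.4169
  r = (12 - (-4)·-1.2698 - (1)·0.5737) / (7) = 0.9067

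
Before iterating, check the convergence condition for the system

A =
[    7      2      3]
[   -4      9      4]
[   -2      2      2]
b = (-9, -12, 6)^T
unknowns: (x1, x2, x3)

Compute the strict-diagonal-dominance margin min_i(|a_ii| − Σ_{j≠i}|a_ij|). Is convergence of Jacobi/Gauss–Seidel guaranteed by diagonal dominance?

-2

row 1: |7| − (2+3) = 2
row 2: |9| − (4+4) = 1
row 3: |2| − (2+2) = -2
minimum over rows = -2 → not strictly diagonally dominant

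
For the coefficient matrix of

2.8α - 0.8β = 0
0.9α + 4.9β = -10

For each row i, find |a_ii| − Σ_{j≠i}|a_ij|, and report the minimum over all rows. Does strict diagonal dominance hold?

row 1: |2.8| − (0.8) = 2
row 2: |4.9| − (0.9) = 4
minimum over rows = 2 → strictly diagonally dominant (convergence guaranteed)

2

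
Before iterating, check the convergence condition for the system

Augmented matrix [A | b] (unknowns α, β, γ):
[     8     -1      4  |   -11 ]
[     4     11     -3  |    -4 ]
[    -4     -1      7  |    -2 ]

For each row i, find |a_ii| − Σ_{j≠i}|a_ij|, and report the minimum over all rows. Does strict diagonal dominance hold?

row 1: |8| − (1+4) = 3
row 2: |11| − (4+3) = 4
row 3: |7| − (4+1) = 2
minimum over rows = 2 → strictly diagonally dominant (convergence guaranteed)

2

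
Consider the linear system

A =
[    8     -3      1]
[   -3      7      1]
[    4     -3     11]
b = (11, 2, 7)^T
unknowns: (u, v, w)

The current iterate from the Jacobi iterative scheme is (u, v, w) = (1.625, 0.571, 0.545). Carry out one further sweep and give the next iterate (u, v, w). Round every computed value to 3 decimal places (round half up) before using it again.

(1.521, 0.904, 0.201)

One sweep:
  u = (11 - (-3)·0.571 - (1)·0.545) / (8) = 1.521
  v = (2 - (-3)·1.625 - (1)·0.545) / (7) = 0.904
  w = (7 - (4)·1.625 - (-3)·0.571) / (11) = 0.201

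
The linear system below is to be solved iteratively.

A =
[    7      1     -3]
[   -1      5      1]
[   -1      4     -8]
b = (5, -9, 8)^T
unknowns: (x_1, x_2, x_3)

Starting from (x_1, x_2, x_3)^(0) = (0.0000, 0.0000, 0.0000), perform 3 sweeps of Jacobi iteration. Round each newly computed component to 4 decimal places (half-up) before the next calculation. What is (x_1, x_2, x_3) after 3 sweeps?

(0.0699, -1.2936, -1.7964)

Iteration 1:
  x_1 = (5 - (1)·0.0000 - (-3)·0.0000) / (7) = 0.7143
  x_2 = (-9 - (-1)·0.0000 - (1)·0.0000) / (5) = -1.8000
  x_3 = (8 - (-1)·0.0000 - (4)·0.0000) / (-8) = -1.0000
Iteration 2:
  x_1 = (5 - (1)·-1.8000 - (-3)·-1.0000) / (7) = 0.5429
  x_2 = (-9 - (-1)·0.7143 - (1)·-1.0000) / (5) = -1.4571
  x_3 = (8 - (-1)·0.7143 - (4)·-1.8000) / (-8) = -1.9893
Iteration 3:
  x_1 = (5 - (1)·-1.4571 - (-3)·-1.9893) / (7) = 0.0699
  x_2 = (-9 - (-1)·0.5429 - (1)·-1.9893) / (5) = -1.2936
  x_3 = (8 - (-1)·0.5429 - (4)·-1.4571) / (-8) = -1.7964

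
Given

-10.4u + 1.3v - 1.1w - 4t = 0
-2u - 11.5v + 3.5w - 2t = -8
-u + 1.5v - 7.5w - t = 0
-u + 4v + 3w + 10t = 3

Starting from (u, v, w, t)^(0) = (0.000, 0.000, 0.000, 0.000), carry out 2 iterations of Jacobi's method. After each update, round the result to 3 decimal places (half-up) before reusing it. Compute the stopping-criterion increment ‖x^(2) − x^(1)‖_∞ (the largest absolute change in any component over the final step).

0.278

Iteration 1:
  u = (0 - (1.3)·0.000 - (-1.1)·0.000 - (-4)·0.000) / (-10.4) = 0.000
  v = (-8 - (-2)·0.000 - (3.5)·0.000 - (-2)·0.000) / (-11.5) = 0.696
  w = (0 - (-1)·0.000 - (1.5)·0.000 - (-1)·0.000) / (-7.5) = 0.000
  t = (3 - (-1)·0.000 - (4)·0.000 - (3)·0.000) / (10) = 0.300
Iteration 2:
  u = (0 - (1.3)·0.696 - (-1.1)·0.000 - (-4)·0.300) / (-10.4) = -0.028
  v = (-8 - (-2)·0.000 - (3.5)·0.000 - (-2)·0.300) / (-11.5) = 0.643
  w = (0 - (-1)·0.000 - (1.5)·0.696 - (-1)·0.300) / (-7.5) = 0.099
  t = (3 - (-1)·0.000 - (4)·0.696 - (3)·0.000) / (10) = 0.022
Change: (-0.028, -0.053, 0.099, -0.278) → max |·| = 0.278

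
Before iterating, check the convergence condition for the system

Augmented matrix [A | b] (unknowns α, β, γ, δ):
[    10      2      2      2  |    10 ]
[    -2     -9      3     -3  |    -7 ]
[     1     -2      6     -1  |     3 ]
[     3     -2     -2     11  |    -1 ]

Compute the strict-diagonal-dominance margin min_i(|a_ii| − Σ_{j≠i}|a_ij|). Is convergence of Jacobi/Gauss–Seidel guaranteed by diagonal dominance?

1

row 1: |10| − (2+2+2) = 4
row 2: |-9| − (2+3+3) = 1
row 3: |6| − (1+2+1) = 2
row 4: |11| − (3+2+2) = 4
minimum over rows = 1 → strictly diagonally dominant (convergence guaranteed)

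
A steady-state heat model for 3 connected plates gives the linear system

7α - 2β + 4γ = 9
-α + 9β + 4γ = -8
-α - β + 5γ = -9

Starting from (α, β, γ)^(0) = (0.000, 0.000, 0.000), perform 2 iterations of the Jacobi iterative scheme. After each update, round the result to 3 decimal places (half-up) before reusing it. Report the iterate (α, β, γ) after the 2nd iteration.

(2.060, 0.054, -1.721)

Iteration 1:
  α = (9 - (-2)·0.000 - (4)·0.000) / (7) = 1.286
  β = (-8 - (-1)·0.000 - (4)·0.000) / (9) = -0.889
  γ = (-9 - (-1)·0.000 - (-1)·0.000) / (5) = -1.800
Iteration 2:
  α = (9 - (-2)·-0.889 - (4)·-1.800) / (7) = 2.060
  β = (-8 - (-1)·1.286 - (4)·-1.800) / (9) = 0.054
  γ = (-9 - (-1)·1.286 - (-1)·-0.889) / (5) = -1.721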